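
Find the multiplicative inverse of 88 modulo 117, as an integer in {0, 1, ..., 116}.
88^(−1) ≡ 4 (mod 117)

Apply the extended Euclidean algorithm to (117, 88), tracking rows (r, s, t) with s·117 + t·88 = r. Each division r_prev = q·r_cur + r_new produces the new row as (previous row) − q·(current row):
  row A: (117, 1, 0)   [1·117 + 0·88 = 117]
  row B: (88, 0, 1)   [0·117 + 1·88 = 88]
  117 = 1·88 + 29   → row C = row A − 1·row B = (29, 1, −1)   [check: 1·117 − 1·88 = 29]
  88 = 3·29 + 1   → row D = row B − 3·row C = (1, −3, 4)   [check: −3·117 + 4·88 = 1]
  29 = 29·1 + 0   → remainder 0, stop. gcd = 1 (last nonzero row D).
The gcd is 1, so 88 is invertible mod 117. The last nonzero row gives −3·117 + 4·88 = 1, so t = 4. So 88^(−1) ≡ 4 (mod 117). Verify: 88 · 4 = 352 ≡ 1 (mod 117). ✓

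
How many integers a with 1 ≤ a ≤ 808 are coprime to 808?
400

The number of a ∈ {1, ..., 808} with gcd(a, 808) = 1 is by definition Euler's totient φ(808). φ is multiplicative, with φ(p^e) = p^e − p^(e−1). Factorise 808 = 2^3 · 101. Then
  φ(808) = (2^3 − 2^2) · (101 − 1) = 4 · 100 = 400.
So there are 400 such integers.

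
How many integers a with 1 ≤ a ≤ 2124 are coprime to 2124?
696

The number of a ∈ {1, ..., 2124} with gcd(a, 2124) = 1 is by definition Euler's totient φ(2124). φ is multiplicative, with φ(p^e) = p^e − p^(e−1). Factorise 2124 = 2^2 · 3^2 · 59. Then
  φ(2124) = (2^2 − 2^1) · (3^2 − 3^1) · (59 − 1) = 2 · 6 · 58 = 696.
So there are 696 such integers.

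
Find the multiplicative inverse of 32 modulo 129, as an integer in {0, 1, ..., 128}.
Apply the extended Euclidean algorithm to (129, 32), tracking rows (r, s, t) with s·129 + t·32 = r. Each division r_prev = q·r_cur + r_new produces the new row as (previous row) − q·(current row):
  row A: (129, 1, 0)   [1·129 + 0·32 = 129]
  row B: (32, 0, 1)   [0·129 + 1·32 = 32]
  129 = 4·32 + 1   → row C = row A − 4·row B = (1, 1, −4)   [check: 1·129 − 4·32 = 1]
  32 = 32·1 + 0   → remainder 0, stop. gcd = 1 (last nonzero row C).
The gcd is 1, so 32 is invertible mod 129. The last nonzero row gives 1·129 − 4·32 = 1, so t = −4. So 32^(−1) ≡ −4 ≡ 125 (mod 129). Verify: 32 · 125 = 4000 ≡ 1 (mod 129). ✓

Final answer: 32^(−1) ≡ 125 (mod 129)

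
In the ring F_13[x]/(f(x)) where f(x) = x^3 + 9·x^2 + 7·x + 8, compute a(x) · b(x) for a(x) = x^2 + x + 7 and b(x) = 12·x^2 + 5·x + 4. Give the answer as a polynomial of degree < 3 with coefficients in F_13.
Multiply as integer polynomials: a · b = 12·x^4 + 17·x^3 + 93·x^2 + 39·x + 28. Reducing coefficients mod 13: a · b ≡ 12·x^4 + 4·x^3 + 2·x^2 + 2. Now divide by f(x) = x^3 + 9·x^2 + 7·x + 8 in F_13[x], eliminating the leading term at each step:
  leading term 12·x^4: subtract (12·x)·f(x) = 12·x^4 + 4·x^3 + 6·x^2 + 5·x, leaving 9·x^2 + 8·x + 2 (coefficients mod 13)
The degree is now < 3, so this is the remainder. Hence a · b ≡ 9·x^2 + 8·x + 2 in F_13[x]/(f).

Final answer: a · b ≡ 9·x^2 + 8·x + 2 (mod f(x))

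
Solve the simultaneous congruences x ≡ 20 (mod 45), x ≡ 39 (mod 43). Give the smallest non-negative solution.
The moduli 45, 43 are pairwise coprime, so by the CRT there is a unique solution mod 45·43 = 1935.
Solve by successive substitution. Start with x ≡ 20 (mod 45).
  Combine with x ≡ 39 (mod 43): write x = 20 + 45·t and require 20 + 45·t ≡ 39 (mod 43), i.e. 45·t ≡ 39 − 20 ≡ 19 (mod 43). Since 45^(−1) ≡ 22 (mod 43) (45 ≡ 2 (mod 43)), t ≡ 22·19 ≡ 31 (mod 43). So x ≡ 20 + 45·31 = 1415 (mod 1935).
Unique solution in [0, 1935): x = 1415.

Final answer: x ≡ 1415 (mod 1935); the representative in [0, 1935) is 1415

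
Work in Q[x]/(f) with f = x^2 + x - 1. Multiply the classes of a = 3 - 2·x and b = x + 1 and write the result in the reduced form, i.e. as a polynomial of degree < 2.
a · b ≡ 3·x + 1 (mod f(x))

First multiply in Q[x] without reducing: a · b = -2·x^2 + x + 3. Now divide by f(x) = x^2 + x - 1, eliminating the leading term at each step:
  leading term -2·x^2: subtract (-2)·f(x) = -2·x^2 - 2·x + 2, leaving 3·x + 1
The degree is now < 2, so this is the remainder. Hence a · b ≡ 3·x + 1 in Q[x]/(f).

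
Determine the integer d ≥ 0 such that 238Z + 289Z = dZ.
In the PID Z, (a, b) is generated by gcd(a, b). Compute gcd(289, 238) with the extended Euclidean algorithm, tracking rows (r, s, t) with s·289 + t·238 = r:
  row A: (289, 1, 0)   [1·289 + 0·238 = 289]
  row B: (238, 0, 1)   [0·289 + 1·238 = 238]
  289 = 1·238 + 51   → row C = row A − 1·row B = (51, 1, −1)   [check: 1·289 − 1·238 = 51]
  238 = 4·51 + 34   → row D = row B − 4·row C = (34, −4, 5)   [check: −4·289 + 5·238 = 34]
  51 = 1·34 + 17   → row E = row C − 1·row D = (17, 5, −6)   [check: 5·289 − 6·238 = 17]
  34 = 2·17 + 0   → remainder 0, stop. gcd = 17 (last nonzero row E).
So gcd(238, 289) = 17, with Bézout identity 5·289 − 6·238 = 17. Containment (⊇): the Bézout identity exhibits 17 as an element of (238, 289), giving (17) ⊆ (238, 289). Containment (⊆): since 17 | 238 and 17 | 289 (238 = 17·14, 289 = 17·17), every Z-linear combination of 238 and 289 is divisible by 17, so (238, 289) ⊆ (17). Therefore (238, 289) = (17), d = 17.

Final answer: (238, 289) = (17); d = 17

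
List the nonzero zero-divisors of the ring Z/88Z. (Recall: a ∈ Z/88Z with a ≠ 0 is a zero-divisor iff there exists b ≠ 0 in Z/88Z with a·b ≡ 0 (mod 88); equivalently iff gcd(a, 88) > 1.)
nonzero zero-divisors of Z/88Z = {2, 4, 6, 8, 10, 11, 12, 14, 16, 18, 20, 22, 24, 26, 28, 30, 32, 33, 34, 36, 38, 40, 42, 44, 46, 48, 50, 52, 54, 55, 56, 58, 60, 62, 64, 66, 68, 70, 72, 74, 76, 77, 78, 80, 82, 84, 86}

An element a ∈ Z/88Z (with a ≠ 0) is a zero-divisor iff gcd(a, 88) > 1 (because a is a unit precisely when gcd(a, n) = 1, and in Z/nZ every nonzero, non-unit element is a zero-divisor). Scan a = 1, ..., 87 and keep those with gcd(a, 88) > 1:
  gcd(2, 88) = 2, gcd(4, 88) = 4, gcd(6, 88) = 2, gcd(8, 88) = 8, gcd(10, 88) = 2, gcd(11, 88) = 11, gcd(12, 88) = 4, gcd(14, 88) = 2, gcd(16, 88) = 8, gcd(18, 88) = 2, gcd(20, 88) = 4, gcd(22, 88) = 22, gcd(24, 88) = 8, gcd(26, 88) = 2, gcd(28, 88) = 4, gcd(30, 88) = 2, gcd(32, 88) = 8, gcd(33, 88) = 11, gcd(34, 88) = 2, gcd(36, 88) = 4, gcd(38, 88) = 2, gcd(40, 88) = 8, gcd(42, 88) = 2, gcd(44, 88) = 44, gcd(46, 88) = 2, gcd(48, 88) = 8, gcd(50, 88) = 2, gcd(52, 88) = 4, gcd(54, 88) = 2, gcd(55, 88) = 11, gcd(56, 88) = 8, gcd(58, 88) = 2, gcd(60, 88) = 4, gcd(62, 88) = 2, gcd(64, 88) = 8, gcd(66, 88) = 22, gcd(68, 88) = 4, gcd(70, 88) = 2, gcd(72, 88) = 8, gcd(74, 88) = 2, gcd(76, 88) = 4, gcd(77, 88) = 11, gcd(78, 88) = 2, gcd(80, 88) = 8, gcd(82, 88) = 2, gcd(84, 88) = 4, gcd(86, 88) = 2.
All other a ∈ {1, ..., 87} have gcd(a, 88) = 1 and are units. So the nonzero zero-divisors are exactly the 47 values of a appearing in this scan.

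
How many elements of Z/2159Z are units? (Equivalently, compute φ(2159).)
An element a ∈ Z/2159Z is a unit iff gcd(a, 2159) = 1, so the number of units is φ(2159). φ is multiplicative, with φ(p^e) = p^e − p^(e−1). Factorise 2159 = 17 · 127. Then
  φ(2159) = (17 − 1) · (127 − 1) = 16 · 126 = 2016.

Final answer: Z/2159Z has φ(2159) = 2016 units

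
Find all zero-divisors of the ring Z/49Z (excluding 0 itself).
nonzero zero-divisors of Z/49Z = {7, 14, 21, 28, 35, 42}

An element a ∈ Z/49Z (with a ≠ 0) is a zero-divisor iff gcd(a, 49) > 1 (because a is a unit precisely when gcd(a, n) = 1, and in Z/nZ every nonzero, non-unit element is a zero-divisor). Scan a = 1, ..., 48 and keep those with gcd(a, 49) > 1:
  gcd(7, 49) = 7, gcd(14, 49) = 7, gcd(21, 49) = 7, gcd(28, 49) = 7, gcd(35, 49) = 7, gcd(42, 49) = 7.
All other a ∈ {1, ..., 48} have gcd(a, 49) = 1 and are units. So the nonzero zero-divisors are exactly the 6 values of a appearing in this scan.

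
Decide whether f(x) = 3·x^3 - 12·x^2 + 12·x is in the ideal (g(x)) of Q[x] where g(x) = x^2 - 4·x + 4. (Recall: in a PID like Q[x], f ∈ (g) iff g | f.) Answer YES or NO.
YES

In Q[x] the ideal (g) consists of all multiples of g, so f ∈ (g) iff g | f, i.e. iff the remainder of f on division by g is 0. Divide f by g (g is monic, so eliminate the leading term of the running remainder at each step):
  leading term 3·x^3: subtract (3·x)·g(x) = 3·x^3 - 12·x^2 + 12·x, leaving 0
The remainder is 0, so f(x) = g(x) · h(x) with h(x) = 3·x. Hence g | f, i.e. f ∈ (g).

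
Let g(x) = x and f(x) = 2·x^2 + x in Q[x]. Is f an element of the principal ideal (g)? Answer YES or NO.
YES

In Q[x] the ideal (g) consists of all multiples of g, so f ∈ (g) iff g | f, i.e. iff the remainder of f on division by g is 0. Divide f by g (g is monic, so eliminate the leading term of the running remainder at each step):
  leading term 2·x^2: subtract (2·x)·g(x) = 2·x^2, leaving x
  leading term x: subtract (1)·g(x) = x, leaving 0
The remainder is 0, so f(x) = g(x) · h(x) with h(x) = 2·x + 1. Hence g | f, i.e. f ∈ (g).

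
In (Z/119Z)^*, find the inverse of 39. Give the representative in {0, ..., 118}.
Apply the extended Euclidean algorithm to (119, 39), tracking rows (r, s, t) with s·119 + t·39 = r. Each division r_prev = q·r_cur + r_new produces the new row as (previous row) − q·(current row):
  row A: (119, 1, 0)   [1·119 + 0·39 = 119]
  row B: (39, 0, 1)   [0·119 + 1·39 = 39]
  119 = 3·39 + 2   → row C = row A − 3·row B = (2, 1, −3)   [check: 1·119 − 3·39 = 2]
  39 = 19·2 + 1   → row D = row B − 19·row C = (1, −19, 58)   [check: −19·119 + 58·39 = 1]
  2 = 2·1 + 0   → remainder 0, stop. gcd = 1 (last nonzero row D).
The gcd is 1, so 39 is invertible mod 119. The last nonzero row gives −19·119 + 58·39 = 1, so t = 58. So 39^(−1) ≡ 58 (mod 119). Verify: 39 · 58 = 2262 ≡ 1 (mod 119). ✓

Final answer: 39^(−1) ≡ 58 (mod 119)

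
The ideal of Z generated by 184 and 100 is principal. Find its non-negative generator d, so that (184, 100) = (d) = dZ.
(184, 100) = (4); d = 4

In the PID Z, (a, b) is generated by gcd(a, b). Compute gcd(184, 100) with the extended Euclidean algorithm, tracking rows (r, s, t) with s·184 + t·100 = r:
  row A: (184, 1, 0)   [1·184 + 0·100 = 184]
  row B: (100, 0, 1)   [0·184 + 1·100 = 100]
  184 = 1·100 + 84   → row C = row A − 1·row B = (84, 1, −1)   [check: 1·184 − 1·100 = 84]
  100 = 1·84 + 16   → row D = row B − 1·row C = (16, −1, 2)   [check: −1·184 + 2·100 = 16]
  84 = 5·16 + 4   → row E = row C − 5·row D = (4, 6, −11)   [check: 6·184 − 11·100 = 4]
  16 = 4·4 + 0   → remainder 0, stop. gcd = 4 (last nonzero row E).
So gcd(184, 100) = 4, with Bézout identity 6·184 − 11·100 = 4. Containment (⊇): the Bézout identity exhibits 4 as an element of (184, 100), giving (4) ⊆ (184, 100). Containment (⊆): since 4 | 184 and 4 | 100 (184 = 4·46, 100 = 4·25), every Z-linear combination of 184 and 100 is divisible by 4, so (184, 100) ⊆ (4). Therefore (184, 100) = (4), d = 4.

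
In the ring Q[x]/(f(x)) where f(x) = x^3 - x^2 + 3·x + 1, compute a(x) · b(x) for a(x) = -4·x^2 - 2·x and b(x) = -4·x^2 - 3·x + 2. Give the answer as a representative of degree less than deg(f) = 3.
First multiply in Q[x] without reducing: a · b = 16·x^4 + 20·x^3 - 2·x^2 - 4·x. Now divide by f(x) = x^3 - x^2 + 3·x + 1, eliminating the leading term at each step:
  leading term 16·x^4: subtract (16·x)·f(x) = 16·x^4 - 16·x^3 + 48·x^2 + 16·x, leaving 36·x^3 - 50·x^2 - 20·x
  leading term 36·x^3: subtract (36)·f(x) = 36·x^3 - 36·x^2 + 108·x + 36, leaving -14·x^2 - 128·x - 36
The degree is now < 3, so this is the remainder. Hence a · b ≡ -14·x^2 - 128·x - 36 in Q[x]/(f).

Final answer: a · b ≡ -14·x^2 - 128·x - 36 (mod f(x))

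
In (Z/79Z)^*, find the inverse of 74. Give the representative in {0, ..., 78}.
74^(−1) ≡ 63 (mod 79)

Apply the extended Euclidean algorithm to (79, 74), tracking rows (r, s, t) with s·79 + t·74 = r. Each division r_prev = q·r_cur + r_new produces the new row as (previous row) − q·(current row):
  row A: (79, 1, 0)   [1·79 + 0·74 = 79]
  row B: (74, 0, 1)   [0·79 + 1·74 = 74]
  79 = 1·74 + 5   → row C = row A − 1·row B = (5, 1, −1)   [check: 1·79 − 1·74 = 5]
  74 = 14·5 + 4   → row D = row B − 14·row C = (4, −14, 15)   [check: −14·79 + 15·74 = 4]
  5 = 1·4 + 1   → row E = row C − 1·row D = (1, 15, −16)   [check: 15·79 − 16·74 = 1]
  4 = 4·1 + 0   → remainder 0, stop. gcd = 1 (last nonzero row E).
The gcd is 1, so 74 is invertible mod 79. The last nonzero row gives 15·79 − 16·74 = 1, so t = −16. So 74^(−1) ≡ −16 ≡ 63 (mod 79). Verify: 74 · 63 = 4662 ≡ 1 (mod 79). ✓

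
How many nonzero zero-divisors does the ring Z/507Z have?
Z/507Z has 194 nonzero zero-divisors

In Z/507Z each nonzero element is either a unit (gcd with 507 is 1) or a zero-divisor (gcd > 1). The number of units is φ(507): factorise 507 = 3 · 13^2, so φ(507) = (3 − 1) · (13^2 − 13^1) = 2 · 156 = 312. The nonzero elements number 507 − 1 = 506. Hence the nonzero zero-divisors number 506 − 312 = 194.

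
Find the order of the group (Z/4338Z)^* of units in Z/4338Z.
|(Z/4338Z)^*| = 1440

(Z/4338Z)^* consists of the classes a with gcd(a, 4338) = 1, so its order is φ(4338). φ is multiplicative, with φ(p^e) = p^e − p^(e−1). Factorise 4338 = 2 · 3^2 · 241. Then
  φ(4338) = (2 − 1) · (3^2 − 3^1) · (241 − 1) = 1 · 6 · 240 = 1440.
Thus |(Z/4338Z)^*| = 1440.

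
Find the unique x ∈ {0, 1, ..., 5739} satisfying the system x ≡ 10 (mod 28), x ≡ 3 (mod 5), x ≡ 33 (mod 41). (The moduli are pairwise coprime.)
x ≡ 2698 (mod 5740); the representative in [0, 5740) is 2698

The moduli 28, 5, 41 are pairwise coprime, so by the CRT there is a unique solution mod 28·5·41 = 5740.
Solve by successive substitution. Start with x ≡ 10 (mod 28).
  Combine with x ≡ 3 (mod 5): write x = 10 + 28·t and require 10 + 28·t ≡ 3 (mod 5), i.e. 28·t ≡ 3 − 10 ≡ 3 (mod 5). Since 28^(−1) ≡ 2 (mod 5) (28 ≡ 3 (mod 5)), t ≡ 2·3 ≡ 1 (mod 5). So x ≡ 10 + 28·1 = 38 (mod 140).
  Combine with x ≡ 33 (mod 41): write x = 38 + 140·t and require 38 + 140·t ≡ 33 (mod 41), i.e. 140·t ≡ 33 − 38 ≡ 36 (mod 41). Since 140^(−1) ≡ 29 (mod 41) (140 ≡ 17 (mod 41)), t ≡ 29·36 ≡ 19 (mod 41). So x ≡ 38 + 140·19 = 2698 (mod 5740).
Unique solution in [0, 5740): x = 2698.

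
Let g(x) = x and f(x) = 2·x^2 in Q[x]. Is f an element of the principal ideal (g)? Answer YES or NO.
YES

In Q[x] the ideal (g) consists of all multiples of g, so f ∈ (g) iff g | f, i.e. iff the remainder of f on division by g is 0. Divide f by g (g is monic, so eliminate the leading term of the running remainder at each step):
  leading term 2·x^2: subtract (2·x)·g(x) = 2·x^2, leaving 0
The remainder is 0, so f(x) = g(x) · h(x) with h(x) = 2·x. Hence g | f, i.e. f ∈ (g).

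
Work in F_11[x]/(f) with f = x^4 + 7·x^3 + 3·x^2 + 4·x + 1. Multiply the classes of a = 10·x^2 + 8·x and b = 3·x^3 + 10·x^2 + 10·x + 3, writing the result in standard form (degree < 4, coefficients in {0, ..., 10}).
Multiply as integer polynomials: a · b = 30·x^5 + 124·x^4 + 180·x^3 + 110·x^2 + 24·x. Reducing coefficients mod 11: a · b ≡ 8·x^5 + 3·x^4 + 4·x^3 + 2·x. Now divide by f(x) = x^4 + 7·x^3 + 3·x^2 + 4·x + 1 in F_11[x], eliminating the leading term at each step:
  leading term 8·x^5: subtract (8·x)·f(x) = 8·x^5 + x^4 + 2·x^3 + 10·x^2 + 8·x, leaving 2·x^4 + 2·x^3 + x^2 + 5·x (coefficients mod 11)
  leading term 2·x^4: subtract (2)·f(x) = 2·x^4 + 3·x^3 + 6·x^2 + 8·x + 2, leaving 10·x^3 + 6·x^2 + 8·x + 9 (coefficients mod 11)
The degree is now < 4, so this is the remainder. Hence a · b ≡ 10·x^3 + 6·x^2 + 8·x + 9 in F_11[x]/(f).

Final answer: a · b ≡ 10·x^3 + 6·x^2 + 8·x + 9 (mod f(x))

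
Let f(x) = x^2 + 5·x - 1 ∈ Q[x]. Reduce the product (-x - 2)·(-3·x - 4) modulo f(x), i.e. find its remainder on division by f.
First multiply in Q[x] without reducing: a · b = 3·x^2 + 10·x + 8. Now divide by f(x) = x^2 + 5·x - 1, eliminating the leading term at each step:
  leading term 3·x^2: subtract (3)·f(x) = 3·x^2 + 15·x - 3, leaving 11 - 5·x
The degree is now < 2, so this is the remainder. Hence a · b ≡ 11 - 5·x in Q[x]/(f).

Final answer: a · b ≡ 11 - 5·x (mod f(x))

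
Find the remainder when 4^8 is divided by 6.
4

Use repeated squaring. Binary(8) = 1000. Walk through the bits of the exponent 8 left-to-right: at each bit after the leading one, square the running value, then multiply by 4 if the bit is 1 (always reducing mod 6):
  bit 1 = 1 (leading): start with 4.
  bit 2 = 0: square 4^2 = 16 ≡ 4 (mod 6).
  bit 3 = 0: square 4^2 = 16 ≡ 4 (mod 6).
  bit 4 = 0: square 4^2 = 16 ≡ 4 (mod 6).
Final value: 4^8 ≡ 4 (mod 6).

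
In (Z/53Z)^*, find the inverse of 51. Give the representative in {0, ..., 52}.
51^(−1) ≡ 26 (mod 53)

Apply the extended Euclidean algorithm to (53, 51), tracking rows (r, s, t) with s·53 + t·51 = r. Each division r_prev = q·r_cur + r_new produces the new row as (previous row) − q·(current row):
  row A: (53, 1, 0)   [1·53 + 0·51 = 53]
  row B: (51, 0, 1)   [0·53 + 1·51 = 51]
  53 = 1·51 + 2   → row C = row A − 1·row B = (2, 1, −1)   [check: 1·53 − 1·51 = 2]
  51 = 25·2 + 1   → row D = row B − 25·row C = (1, −25, 26)   [check: −25·53 + 26·51 = 1]
  2 = 2·1 + 0   → remainder 0, stop. gcd = 1 (last nonzero row D).
The gcd is 1, so 51 is invertible mod 53. The last nonzero row gives −25·53 + 26·51 = 1, so t = 26. So 51^(−1) ≡ 26 (mod 53). Verify: 51 · 26 = 1326 ≡ 1 (mod 53). ✓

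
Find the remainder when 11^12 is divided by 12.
Use repeated squaring. Binary(12) = 1100. Walk through the bits of the exponent 12 left-to-right: at each bit after the leading one, square the running value, then multiply by 11 if the bit is 1 (always reducing mod 12):
  bit 1 = 1 (leading): start with 11.
  bit 2 = 1: square 11^2 = 121 ≡ 1; bit is 1, so multiply 1·11 = 11 (mod 12).
  bit 3 = 0: square 11^2 = 121 ≡ 1 (mod 12).
  bit 4 = 0: square 1^2 = 1 (mod 12).
Final value: 11^12 ≡ 1 (mod 12).

Final answer: 1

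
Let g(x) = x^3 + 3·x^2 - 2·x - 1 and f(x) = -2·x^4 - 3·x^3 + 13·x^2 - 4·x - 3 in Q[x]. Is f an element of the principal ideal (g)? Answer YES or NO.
In Q[x] the ideal (g) consists of all multiples of g, so f ∈ (g) iff g | f, i.e. iff the remainder of f on division by g is 0. Divide f by g (g is monic, so eliminate the leading term of the running remainder at each step):
  leading term -2·x^4: subtract (-2·x)·g(x) = -2·x^4 - 6·x^3 + 4·x^2 + 2·x, leaving 3·x^3 + 9·x^2 - 6·x - 3
  leading term 3·x^3: subtract (3)·g(x) = 3·x^3 + 9·x^2 - 6·x - 3, leaving 0
The remainder is 0, so f(x) = g(x) · h(x) with h(x) = 3 - 2·x. Hence g | f, i.e. f ∈ (g).

Final answer: YES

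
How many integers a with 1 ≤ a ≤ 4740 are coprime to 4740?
The number of a ∈ {1, ..., 4740} with gcd(a, 4740) = 1 is by definition Euler's totient φ(4740). φ is multiplicative, with φ(p^e) = p^e − p^(e−1). Factorise 4740 = 2^2 · 3 · 5 · 79. Then
  φ(4740) = (2^2 − 2^1) · (3 − 1) · (5 − 1) · (79 − 1) = 2 · 2 · 4 · 78 = 1248.
So there are 1248 such integers.

Final answer: 1248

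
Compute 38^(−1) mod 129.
Apply the extended Euclidean algorithm to (129, 38), tracking rows (r, s, t) with s·129 + t·38 = r. Each division r_prev = q·r_cur + r_new produces the new row as (previous row) − q·(current row):
  row A: (129, 1, 0)   [1·129 + 0·38 = 129]
  row B: (38, 0, 1)   [0·129 + 1·38 = 38]
  129 = 3·38 + 15   → row C = row A − 3·row B = (15, 1, −3)   [check: 1·129 − 3·38 = 15]
  38 = 2·15 + 8   → row D = row B − 2·row C = (8, −2, 7)   [check: −2·129 + 7·38 = 8]
  15 = 1·8 + 7   → row E = row C − 1·row D = (7, 3, −10)   [check: 3·129 − 10·38 = 7]
  8 = 1·7 + 1   → row F = row D − 1·row E = (1, −5, 17)   [check: −5·129 + 17·38 = 1]
  7 = 7·1 + 0   → remainder 0, stop. gcd = 1 (last nonzero row F).
The gcd is 1, so 38 is invertible mod 129. The last nonzero row gives −5·129 + 17·38 = 1, so t = 17. So 38^(−1) ≡ 17 (mod 129). Verify: 38 · 17 = 646 ≡ 1 (mod 129). ✓

Final answer: 38^(−1) ≡ 17 (mod 129)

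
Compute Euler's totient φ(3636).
φ is multiplicative, with φ(p^e) = p^e − p^(e−1). Factorise 3636 = 2^2 · 3^2 · 101. Then
  φ(3636) = (2^2 − 2^1) · (3^2 − 3^1) · (101 − 1) = 2 · 6 · 100 = 1200.

Final answer: φ(3636) = 1200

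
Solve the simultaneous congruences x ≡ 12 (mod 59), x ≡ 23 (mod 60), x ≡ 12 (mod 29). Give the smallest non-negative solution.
x ≡ 70163 (mod 102660); the representative in [0, 102660) is 70163

The moduli 59, 60, 29 are pairwise coprime, so by the CRT there is a unique solution mod 59·60·29 = 102660.
Solve by successive substitution. Start with x ≡ 12 (mod 59).
  Combine with x ≡ 23 (mod 60): write x = 12 + 59·t and require 12 + 59·t ≡ 23 (mod 60), i.e. 59·t ≡ 23 − 12 ≡ 11 (mod 60). Since 59^(−1) ≡ 59 (mod 60), t ≡ 59·11 ≡ 49 (mod 60). So x ≡ 12 + 59·49 = 2903 (mod 3540).
  Combine with x ≡ 12 (mod 29): write x = 2903 + 3540·t and require 2903 + 3540·t ≡ 12 (mod 29), i.e. 3540·t ≡ 12 − 2903 ≡ 9 (mod 29). Since 3540^(−1) ≡ 15 (mod 29) (3540 ≡ 2 (mod 29)), t ≡ 15·9 ≡ 19 (mod 29). So x ≡ 2903 + 3540·19 = 70163 (mod 102660).
Unique solution in [0, 102660): x = 70163.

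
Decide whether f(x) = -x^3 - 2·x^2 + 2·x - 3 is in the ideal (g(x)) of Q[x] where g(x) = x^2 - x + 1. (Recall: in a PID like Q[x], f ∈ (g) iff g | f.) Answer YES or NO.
In Q[x] the ideal (g) consists of all multiples of g, so f ∈ (g) iff g | f, i.e. iff the remainder of f on division by g is 0. Divide f by g (g is monic, so eliminate the leading term of the running remainder at each step):
  leading term -x^3: subtract (-x)·g(x) = -x^3 + x^2 - x, leaving -3·x^2 + 3·x - 3
  leading term -3·x^2: subtract (-3)·g(x) = -3·x^2 + 3·x - 3, leaving 0
The remainder is 0, so f(x) = g(x) · h(x) with h(x) = -x - 3. Hence g | f, i.e. f ∈ (g).

Final answer: YES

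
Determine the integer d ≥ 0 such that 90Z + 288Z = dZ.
In the PID Z, (a, b) is generated by gcd(a, b). Compute gcd(288, 90) with the extended Euclidean algorithm, tracking rows (r, s, t) with s·288 + t·90 = r:
  row A: (288, 1, 0)   [1·288 + 0·90 = 288]
  row B: (90, 0, 1)   [0·288 + 1·90 = 90]
  288 = 3·90 + 18   → row C = row A − 3·row B = (18, 1, −3)   [check: 1·288 − 3·90 = 18]
  90 = 5·18 + 0   → remainder 0, stop. gcd = 18 (last nonzero row C).
So gcd(90, 288) = 18, with Bézout identity 1·288 − 3·90 = 18. Containment (⊇): the Bézout identity exhibits 18 as an element of (90, 288), giving (18) ⊆ (90, 288). Containment (⊆): since 18 | 90 and 18 | 288 (90 = 18·5, 288 = 18·16), every Z-linear combination of 90 and 288 is divisible by 18, so (90, 288) ⊆ (18). Therefore (90, 288) = (18), d = 18.

Final answer: (90, 288) = (18); d = 18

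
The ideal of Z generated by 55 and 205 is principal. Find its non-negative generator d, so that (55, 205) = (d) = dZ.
(55, 205) = (5); d = 5

In the PID Z, (a, b) is generated by gcd(a, b). Compute gcd(205, 55) with the extended Euclidean algorithm, tracking rows (r, s, t) with s·205 + t·55 = r:
  row A: (205, 1, 0)   [1·205 + 0·55 = 205]
  row B: (55, 0, 1)   [0·205 + 1·55 = 55]
  205 = 3·55 + 40   → row C = row A − 3·row B = (40, 1, −3)   [check: 1·205 − 3·55 = 40]
  55 = 1·40 + 15   → row D = row B − 1·row C = (15, −1, 4)   [check: −1·205 + 4·55 = 15]
  40 = 2·15 + 10   → row E = row C − 2·row D = (10, 3, −11)   [check: 3·205 − 11·55 = 10]
  15 = 1·10 + 5   → row F = row D − 1·row E = (5, −4, 15)   [check: −4·205 + 15·55 = 5]
  10 = 2·5 + 0   → remainder 0, stop. gcd = 5 (last nonzero row F).
So gcd(55, 205) = 5, with Bézout identity −4·205 + 15·55 = 5. Containment (⊇): the Bézout identity exhibits 5 as an element of (55, 205), giving (5) ⊆ (55, 205). Containment (⊆): since 5 | 55 and 5 | 205 (55 = 5·11, 205 = 5·41), every Z-linear combination of 55 and 205 is divisible by 5, so (55, 205) ⊆ (5). Therefore (55, 205) = (5), d = 5.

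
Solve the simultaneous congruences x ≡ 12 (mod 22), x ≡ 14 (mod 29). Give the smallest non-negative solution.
x ≡ 188 (mod 638); the representative in [0, 638) is 188

The moduli 22, 29 are pairwise coprime, so by the CRT there is a unique solution mod 22·29 = 638.
Solve by successive substitution. Start with x ≡ 12 (mod 22).
  Combine with x ≡ 14 (mod 29): write x = 12 + 22·t and require 12 + 22·t ≡ 14 (mod 29), i.e. 22·t ≡ 14 − 12 ≡ 2 (mod 29). Since 22^(−1) ≡ 4 (mod 29), t ≡ 4·2 ≡ 8 (mod 29). So x ≡ 12 + 22·8 = 188 (mod 638).
Unique solution in [0, 638): x = 188.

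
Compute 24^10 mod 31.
25

Use repeated squaring. Binary(10) = 1010. Walk through the bits of the exponent 10 left-to-right: at each bit after the leading one, square the running value, then multiply by 24 if the bit is 1 (always reducing mod 31):
  bit 1 = 1 (leading): start with 24.
  bit 2 = 0: square 24^2 = 576 ≡ 18 (mod 31).
  bit 3 = 1: square 18^2 = 324 ≡ 14; bit is 1, so multiply 14·24 = 336 ≡ 26 (mod 31).
  bit 4 = 0: square 26^2 = 676 ≡ 25 (mod 31).
Final value: 24^10 ≡ 25 (mod 31).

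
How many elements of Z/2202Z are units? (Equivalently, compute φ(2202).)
An element a ∈ Z/2202Z is a unit iff gcd(a, 2202) = 1, so the number of units is φ(2202). φ is multiplicative, with φ(p^e) = p^e − p^(e−1). Factorise 2202 = 2 · 3 · 367. Then
  φ(2202) = (2 − 1) · (3 − 1) · (367 − 1) = 1 · 2 · 366 = 732.

Final answer: Z/2202Z has φ(2202) = 732 units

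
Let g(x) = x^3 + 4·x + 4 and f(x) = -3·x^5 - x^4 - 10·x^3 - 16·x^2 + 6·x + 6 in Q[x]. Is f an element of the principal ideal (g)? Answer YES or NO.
NO

In Q[x] the ideal (g) consists of all multiples of g, so f ∈ (g) iff g | f, i.e. iff the remainder of f on division by g is 0. Divide f by g (g is monic, so eliminate the leading term of the running remainder at each step):
  leading term -3·x^5: subtract (-3·x^2)·g(x) = -3·x^5 - 12·x^3 - 12·x^2, leaving -x^4 + 2·x^3 - 4·x^2 + 6·x + 6
  leading term -x^4: subtract (-x)·g(x) = -x^4 - 4·x^2 - 4·x, leaving 2·x^3 + 10·x + 6
  leading term 2·x^3: subtract (2)·g(x) = 2·x^3 + 8·x + 8, leaving 2·x - 2
The remainder r(x) = 2·x - 2 ≠ 0 (and deg r < deg g), so g ∤ f, i.e. f ∉ (g).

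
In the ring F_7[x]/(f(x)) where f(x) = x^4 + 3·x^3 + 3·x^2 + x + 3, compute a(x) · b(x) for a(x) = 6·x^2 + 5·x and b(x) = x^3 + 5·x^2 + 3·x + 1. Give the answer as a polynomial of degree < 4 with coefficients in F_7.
Multiply as integer polynomials: a · b = 6·x^5 + 35·x^4 + 43·x^3 + 21·x^2 + 5·x. Reducing coefficients mod 7: a · b ≡ 6·x^5 + x^3 + 5·x. Now divide by f(x) = x^4 + 3·x^3 + 3·x^2 + x + 3 in F_7[x], eliminating the leading term at each step:
  leading term 6·x^5: subtract (6·x)·f(x) = 6·x^5 + 4·x^4 + 4·x^3 + 6·x^2 + 4·x, leaving 3·x^4 + 4·x^3 + x^2 + x (coefficients mod 7)
  leading term 3·x^4: subtract (3)·f(x) = 3·x^4 + 2·x^3 + 2·x^2 + 3·x + 2, leaving 2·x^3 + 6·x^2 + 5·x + 5 (coefficients mod 7)
The degree is now < 4, so this is the remainder. Hence a · b ≡ 2·x^3 + 6·x^2 + 5·x + 5 in F_7[x]/(f).

Final answer: a · b ≡ 2·x^3 + 6·x^2 + 5·x + 5 (mod f(x))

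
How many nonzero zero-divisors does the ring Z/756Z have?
In Z/756Z each nonzero element is either a unit (gcd with 756 is 1) or a zero-divisor (gcd > 1). The number of units is φ(756): factorise 756 = 2^2 · 3^3 · 7, so φ(756) = (2^2 − 2^1) · (3^3 − 3^2) · (7 − 1) = 2 · 18 · 6 = 216. The nonzero elements number 756 − 1 = 755. Hence the nonzero zero-divisors number 755 − 216 = 539.

Final answer: Z/756Z has 539 nonzero zero-divisors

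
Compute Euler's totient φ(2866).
φ(2866) = 1432

φ is multiplicative, with φ(p^e) = p^e − p^(e−1). Factorise 2866 = 2 · 1433. Then
  φ(2866) = (2 − 1) · (1433 − 1) = 1 · 1432 = 1432.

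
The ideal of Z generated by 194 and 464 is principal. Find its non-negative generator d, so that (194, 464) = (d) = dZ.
In the PID Z, (a, b) is generated by gcd(a, b). Compute gcd(464, 194) with the extended Euclidean algorithm, tracking rows (r, s, t) with s·464 + t·194 = r:
  row A: (464, 1, 0)   [1·464 + 0·194 = 464]
  row B: (194, 0, 1)   [0·464 + 1·194 = 194]
  464 = 2·194 + 76   → row C = row A − 2·row B = (76, 1, −2)   [check: 1·464 − 2·194 = 76]
  194 = 2·76 + 42   → row D = row B − 2·row C = (42, −2, 5)   [check: −2·464 + 5·194 = 42]
  76 = 1·42 + 34   → row E = row C − 1·row D = (34, 3, −7)   [check: 3·464 − 7·194 = 34]
  42 = 1·34 + 8   → row F = row D − 1·row E = (8, −5, 12)   [check: −5·464 + 12·194 = 8]
  34 = 4·8 + 2   → row G = row E − 4·row F = (2, 23, −55)   [check: 23·464 − 55·194 = 2]
  8 = 4·2 + 0   → remainder 0, stop. gcd = 2 (last nonzero row G).
So gcd(194, 464) = 2, with Bézout identity 23·464 − 55·194 = 2. Containment (⊇): the Bézout identity exhibits 2 as an element of (194, 464), giving (2) ⊆ (194, 464). Containment (⊆): since 2 | 194 and 2 | 464 (194 = 2·97, 464 = 2·232), every Z-linear combination of 194 and 464 is divisible by 2, so (194, 464) ⊆ (2). Therefore (194, 464) = (2), d = 2.

Final answer: (194, 464) = (2); d = 2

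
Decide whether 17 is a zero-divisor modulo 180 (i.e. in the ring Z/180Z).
NO

gcd(17, 180) = 1, so 17 is a unit in Z/180Z (it has a multiplicative inverse). A unit cannot be a zero-divisor: if 17·b ≡ 0 then multiplying both sides by 17^(−1) gives b ≡ 0. So 17 is not a zero-divisor.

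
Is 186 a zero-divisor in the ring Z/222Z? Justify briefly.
gcd(186, 222) = 6 > 1, so 186 is not a unit in Z/222Z. In Z/nZ every nonzero non-unit is a zero-divisor: explicitly, take b = 222/gcd = 37 ≠ 0 (mod 222); then 186·37 = 6882 = 31·222, i.e. 186·37 ≡ 0 (mod 222). So 186 is a zero-divisor.

Final answer: YES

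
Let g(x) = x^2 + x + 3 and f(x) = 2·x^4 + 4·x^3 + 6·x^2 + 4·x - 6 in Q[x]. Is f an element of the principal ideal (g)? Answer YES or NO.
YES

In Q[x] the ideal (g) consists of all multiples of g, so f ∈ (g) iff g | f, i.e. iff the remainder of f on division by g is 0. Divide f by g (g is monic, so eliminate the leading term of the running remainder at each step):
  leading term 2·x^4: subtract (2·x^2)·g(x) = 2·x^4 + 2·x^3 + 6·x^2, leaving 2·x^3 + 4·x - 6
  leading term 2·x^3: subtract (2·x)·g(x) = 2·x^3 + 2·x^2 + 6·x, leaving -2·x^2 - 2·x - 6
  leading term -2·x^2: subtract (-2)·g(x) = -2·x^2 - 2·x - 6, leaving 0
The remainder is 0, so f(x) = g(x) · h(x) with h(x) = 2·x^2 + 2·x - 2. Hence g | f, i.e. f ∈ (g).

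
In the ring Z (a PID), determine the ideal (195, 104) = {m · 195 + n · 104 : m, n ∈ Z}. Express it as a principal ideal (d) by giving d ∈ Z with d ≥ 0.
(195, 104) = (13); d = 13

In the PID Z, (a, b) is generated by gcd(a, b). Compute gcd(195, 104) with the extended Euclidean algorithm, tracking rows (r, s, t) with s·195 + t·104 = r:
  row A: (195, 1, 0)   [1·195 + 0·104 = 195]
  row B: (104, 0, 1)   [0·195 + 1·104 = 104]
  195 = 1·104 + 91   → row C = row A − 1·row B = (91, 1, −1)   [check: 1·195 − 1·104 = 91]
  104 = 1·91 + 13   → row D = row B − 1·row C = (13, −1, 2)   [check: −1·195 + 2·104 = 13]
  91 = 7·13 + 0   → remainder 0, stop. gcd = 13 (last nonzero row D).
So gcd(195, 104) = 13, with Bézout identity −1·195 + 2·104 = 13. Containment (⊇): the Bézout identity exhibits 13 as an element of (195, 104), giving (13) ⊆ (195, 104). Containment (⊆): since 13 | 195 and 13 | 104 (195 = 13·15, 104 = 13·8), every Z-linear combination of 195 and 104 is divisible by 13, so (195, 104) ⊆ (13). Therefore (195, 104) = (13), d = 13.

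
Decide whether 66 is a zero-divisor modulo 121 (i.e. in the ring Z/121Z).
gcd(66, 121) = 11 > 1, so 66 is not a unit in Z/121Z. In Z/nZ every nonzero non-unit is a zero-divisor: explicitly, take b = 121/gcd = 11 ≠ 0 (mod 121); then 66·11 = 726 = 6·121, i.e. 66·11 ≡ 0 (mod 121). So 66 is a zero-divisor.

Final answer: YES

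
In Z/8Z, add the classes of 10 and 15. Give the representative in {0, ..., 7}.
1

Reduce the summands first: 10 ≡ 2, 15 ≡ 7 (mod 8), so 10 + 15 ≡ 2 + 7 (mod 8). 2 + 7 = 9; 9 = 1·8 + 1, so (10 + 15) mod 8 = 1.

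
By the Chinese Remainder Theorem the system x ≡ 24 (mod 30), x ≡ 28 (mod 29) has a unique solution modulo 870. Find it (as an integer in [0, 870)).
The moduli 30, 29 are pairwise coprime, so by the CRT there is a unique solution mod 30·29 = 870.
Solve by successive substitution. Start with x ≡ 24 (mod 30).
  Combine with x ≡ 28 (mod 29): write x = 24 + 30·t and require 24 + 30·t ≡ 28 (mod 29), i.e. 30·t ≡ 28 − 24 ≡ 4 (mod 29). Since 30^(−1) ≡ 1 (mod 29) (30 ≡ 1 (mod 29)), t ≡ 1·4 ≡ 4 (mod 29). So x ≡ 24 + 30·4 = 144 (mod 870).
Unique solution in [0, 870): x = 144.

Final answer: x ≡ 144 (mod 870); the representative in [0, 870) is 144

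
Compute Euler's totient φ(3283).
φ(3283) = 2772

φ is multiplicative, with φ(p^e) = p^e − p^(e−1). Factorise 3283 = 7^2 · 67. Then
  φ(3283) = (7^2 − 7^1) · (67 − 1) = 42 · 66 = 2772.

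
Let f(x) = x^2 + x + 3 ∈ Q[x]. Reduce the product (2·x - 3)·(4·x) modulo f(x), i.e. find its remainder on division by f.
a · b ≡ -20·x - 24 (mod f(x))

First multiply in Q[x] without reducing: a · b = 8·x^2 - 12·x. Now divide by f(x) = x^2 + x + 3, eliminating the leading term at each step:
  leading term 8·x^2: subtract (8)·f(x) = 8·x^2 + 8·x + 24, leaving -20·x - 24
The degree is now < 2, so this is the remainder. Hence a · b ≡ -20·x - 24 in Q[x]/(f).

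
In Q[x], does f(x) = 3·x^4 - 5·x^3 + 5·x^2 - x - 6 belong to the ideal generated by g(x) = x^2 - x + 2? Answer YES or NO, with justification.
In Q[x] the ideal (g) consists of all multiples of g, so f ∈ (g) iff g | f, i.e. iff the remainder of f on division by g is 0. Divide f by g (g is monic, so eliminate the leading term of the running remainder at each step):
  leading term 3·x^4: subtract (3·x^2)·g(x) = 3·x^4 - 3·x^3 + 6·x^2, leaving -2·x^3 - x^2 - x - 6
  leading term -2·x^3: subtract (-2·x)·g(x) = -2·x^3 + 2·x^2 - 4·x, leaving -3·x^2 + 3·x - 6
  leading term -3·x^2: subtract (-3)·g(x) = -3·x^2 + 3·x - 6, leaving 0
The remainder is 0, so f(x) = g(x) · h(x) with h(x) = 3·x^2 - 2·x - 3. Hence g | f, i.e. f ∈ (g).

Final answer: YES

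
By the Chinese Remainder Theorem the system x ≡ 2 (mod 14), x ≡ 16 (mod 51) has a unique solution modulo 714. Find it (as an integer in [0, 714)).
The moduli 14, 51 are pairwise coprime, so by the CRT there is a unique solution mod 14·51 = 714.
Solve by successive substitution. Start with x ≡ 2 (mod 14).
  Combine with x ≡ 16 (mod 51): write x = 2 + 14·t and require 2 + 14·t ≡ 16 (mod 51), i.e. 14·t ≡ 16 − 2 ≡ 14 (mod 51). Since 14^(−1) ≡ 11 (mod 51), t ≡ 11·14 ≡ 1 (mod 51). So x ≡ 2 + 14·1 = 16 (mod 714).
Unique solution in [0, 714): x = 16.

Final answer: x ≡ 16 (mod 714); the representative in [0, 714) is 16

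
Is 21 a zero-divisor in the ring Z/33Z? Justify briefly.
gcd(21, 33) = 3 > 1, so 21 is not a unit in Z/33Z. In Z/nZ every nonzero non-unit is a zero-divisor: explicitly, take b = 33/gcd = 11 ≠ 0 (mod 33); then 21·11 = 231 = 7·33, i.e. 21·11 ≡ 0 (mod 33). So 21 is a zero-divisor.

Final answer: YES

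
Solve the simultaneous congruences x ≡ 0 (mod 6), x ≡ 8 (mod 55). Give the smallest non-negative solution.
The moduli 6, 55 are pairwise coprime, so by the CRT there is a unique solution mod 6·55 = 330.
Solve by successive substitution. Start with x ≡ 0 (mod 6).
  Combine with x ≡ 8 (mod 55): write x = 6·t and require 6·t ≡ 8 (mod 55). Since 6^(−1) ≡ 46 (mod 55), t ≡ 46·8 ≡ 38 (mod 55). So x ≡ 6·38 = 228 (mod 330).
Unique solution in [0, 330): x = 228.

Final answer: x ≡ 228 (mod 330); the representative in [0, 330) is 228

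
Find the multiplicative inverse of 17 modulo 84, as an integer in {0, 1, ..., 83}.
Apply the extended Euclidean algorithm to (84, 17), tracking rows (r, s, t) with s·84 + t·17 = r. Each division r_prev = q·r_cur + r_new produces the new row as (previous row) − q·(current row):
  row A: (84, 1, 0)   [1·84 + 0·17 = 84]
  row B: (17, 0, 1)   [0·84 + 1·17 = 17]
  84 = 4·17 + 16   → row C = row A − 4·row B = (16, 1, −4)   [check: 1·84 − 4·17 = 16]
  17 = 1·16 + 1   → row D = row B − 1·row C = (1, −1, 5)   [check: −1·84 + 5·17 = 1]
  16 = 16·1 + 0   → remainder 0, stop. gcd = 1 (last nonzero row D).
The gcd is 1, so 17 is invertible mod 84. The last nonzero row gives −1·84 + 5·17 = 1, so t = 5. So 17^(−1) ≡ 5 (mod 84). Verify: 17 · 5 = 85 ≡ 1 (mod 84). ✓

Final answer: 17^(−1) ≡ 5 (mod 84)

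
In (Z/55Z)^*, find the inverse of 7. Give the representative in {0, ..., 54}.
7^(−1) ≡ 8 (mod 55)

Apply the extended Euclidean algorithm to (55, 7), tracking rows (r, s, t) with s·55 + t·7 = r. Each division r_prev = q·r_cur + r_new produces the new row as (previous row) − q·(current row):
  row A: (55, 1, 0)   [1·55 + 0·7 = 55]
  row B: (7, 0, 1)   [0·55 + 1·7 = 7]
  55 = 7·7 + 6   → row C = row A − 7·row B = (6, 1, −7)   [check: 1·55 − 7·7 = 6]
  7 = 1·6 + 1   → row D = row B − 1·row C = (1, −1, 8)   [check: −1·55 + 8·7 = 1]
  6 = 6·1 + 0   → remainder 0, stop. gcd = 1 (last nonzero row D).
The gcd is 1, so 7 is invertible mod 55. The last nonzero row gives −1·55 + 8·7 = 1, so t = 8. So 7^(−1) ≡ 8 (mod 55). Verify: 7 · 8 = 56 ≡ 1 (mod 55). ✓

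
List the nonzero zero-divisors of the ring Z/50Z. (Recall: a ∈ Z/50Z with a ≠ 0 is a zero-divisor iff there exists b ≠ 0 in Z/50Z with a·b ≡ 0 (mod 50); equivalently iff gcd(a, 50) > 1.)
An element a ∈ Z/50Z (with a ≠ 0) is a zero-divisor iff gcd(a, 50) > 1 (because a is a unit precisely when gcd(a, n) = 1, and in Z/nZ every nonzero, non-unit element is a zero-divisor). Scan a = 1, ..., 49 and keep those with gcd(a, 50) > 1:
  gcd(2, 50) = 2, gcd(4, 50) = 2, gcd(5, 50) = 5, gcd(6, 50) = 2, gcd(8, 50) = 2, gcd(10, 50) = 10, gcd(12, 50) = 2, gcd(14, 50) = 2, gcd(15, 50) = 5, gcd(16, 50) = 2, gcd(18, 50) = 2, gcd(20, 50) = 10, gcd(22, 50) = 2, gcd(24, 50) = 2, gcd(25, 50) = 25, gcd(26, 50) = 2, gcd(28, 50) = 2, gcd(30, 50) = 10, gcd(32, 50) = 2, gcd(34, 50) = 2, gcd(35, 50) = 5, gcd(36, 50) = 2, gcd(38, 50) = 2, gcd(40, 50) = 10, gcd(42, 50) = 2, gcd(44, 50) = 2, gcd(45, 50) = 5, gcd(46, 50) = 2, gcd(48, 50) = 2.
All other a ∈ {1, ..., 49} have gcd(a, 50) = 1 and are units. So the nonzero zero-divisors are exactly the 29 values of a appearing in this scan.

Final answer: nonzero zero-divisors of Z/50Z = {2, 4, 5, 6, 8, 10, 12, 14, 15, 16, 18, 20, 22, 24, 25, 26, 28, 30, 32, 34, 35, 36, 38, 40, 42, 44, 45, 46, 48}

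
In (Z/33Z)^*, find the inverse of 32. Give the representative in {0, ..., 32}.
32^(−1) ≡ 32 (mod 33)

Apply the extended Euclidean algorithm to (33, 32), tracking rows (r, s, t) with s·33 + t·32 = r. Each division r_prev = q·r_cur + r_new produces the new row as (previous row) − q·(current row):
  row A: (33, 1, 0)   [1·33 + 0·32 = 33]
  row B: (32, 0, 1)   [0·33 + 1·32 = 32]
  33 = 1·32 + 1   → row C = row A − 1·row B = (1, 1, −1)   [check: 1·33 − 1·32 = 1]
  32 = 32·1 + 0   → remainder 0, stop. gcd = 1 (last nonzero row C).
The gcd is 1, so 32 is invertible mod 33. The last nonzero row gives 1·33 − 1·32 = 1, so t = −1. So 32^(−1) ≡ −1 ≡ 32 (mod 33). Verify: 32 · 32 = 1024 ≡ 1 (mod 33). ✓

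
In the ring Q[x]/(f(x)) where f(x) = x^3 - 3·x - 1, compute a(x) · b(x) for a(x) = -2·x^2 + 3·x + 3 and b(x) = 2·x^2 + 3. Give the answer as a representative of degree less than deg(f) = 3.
First multiply in Q[x] without reducing: a · b = -4·x^4 + 6·x^3 + 9·x + 9. Now divide by f(x) = x^3 - 3·x - 1, eliminating the leading term at each step:
  leading term -4·x^4: subtract (-4·x)·f(x) = -4·x^4 + 12·x^2 + 4·x, leaving 6·x^3 - 12·x^2 + 5·x + 9
  leading term 6·x^3: subtract (6)·f(x) = 6·x^3 - 18·x - 6, leaving -12·x^2 + 23·x + 15
The degree is now < 3, so this is the remainder. Hence a · b ≡ -12·x^2 + 23·x + 15 in Q[x]/(f).

Final answer: a · b ≡ -12·x^2 + 23·x + 15 (mod f(x))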